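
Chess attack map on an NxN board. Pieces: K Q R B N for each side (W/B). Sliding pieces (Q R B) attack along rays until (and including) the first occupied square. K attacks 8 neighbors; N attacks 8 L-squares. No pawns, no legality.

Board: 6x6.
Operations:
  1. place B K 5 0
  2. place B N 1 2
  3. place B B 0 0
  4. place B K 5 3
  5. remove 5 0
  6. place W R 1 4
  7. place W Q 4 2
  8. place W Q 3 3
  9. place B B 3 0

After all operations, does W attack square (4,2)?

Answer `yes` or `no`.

Answer: yes

Derivation:
Op 1: place BK@(5,0)
Op 2: place BN@(1,2)
Op 3: place BB@(0,0)
Op 4: place BK@(5,3)
Op 5: remove (5,0)
Op 6: place WR@(1,4)
Op 7: place WQ@(4,2)
Op 8: place WQ@(3,3)
Op 9: place BB@(3,0)
Per-piece attacks for W:
  WR@(1,4): attacks (1,5) (1,3) (1,2) (2,4) (3,4) (4,4) (5,4) (0,4) [ray(0,-1) blocked at (1,2)]
  WQ@(3,3): attacks (3,4) (3,5) (3,2) (3,1) (3,0) (4,3) (5,3) (2,3) (1,3) (0,3) (4,4) (5,5) (4,2) (2,4) (1,5) (2,2) (1,1) (0,0) [ray(0,-1) blocked at (3,0); ray(1,0) blocked at (5,3); ray(1,-1) blocked at (4,2); ray(-1,-1) blocked at (0,0)]
  WQ@(4,2): attacks (4,3) (4,4) (4,5) (4,1) (4,0) (5,2) (3,2) (2,2) (1,2) (5,3) (5,1) (3,3) (3,1) (2,0) [ray(-1,0) blocked at (1,2); ray(1,1) blocked at (5,3); ray(-1,1) blocked at (3,3)]
W attacks (4,2): yes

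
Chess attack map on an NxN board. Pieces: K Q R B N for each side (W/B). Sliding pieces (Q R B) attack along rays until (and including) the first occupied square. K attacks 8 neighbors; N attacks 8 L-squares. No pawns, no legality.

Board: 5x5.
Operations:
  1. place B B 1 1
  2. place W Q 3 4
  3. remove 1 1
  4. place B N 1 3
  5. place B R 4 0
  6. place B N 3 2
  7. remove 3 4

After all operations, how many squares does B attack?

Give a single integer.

Answer: 16

Derivation:
Op 1: place BB@(1,1)
Op 2: place WQ@(3,4)
Op 3: remove (1,1)
Op 4: place BN@(1,3)
Op 5: place BR@(4,0)
Op 6: place BN@(3,2)
Op 7: remove (3,4)
Per-piece attacks for B:
  BN@(1,3): attacks (3,4) (2,1) (3,2) (0,1)
  BN@(3,2): attacks (4,4) (2,4) (1,3) (4,0) (2,0) (1,1)
  BR@(4,0): attacks (4,1) (4,2) (4,3) (4,4) (3,0) (2,0) (1,0) (0,0)
Union (16 distinct): (0,0) (0,1) (1,0) (1,1) (1,3) (2,0) (2,1) (2,4) (3,0) (3,2) (3,4) (4,0) (4,1) (4,2) (4,3) (4,4)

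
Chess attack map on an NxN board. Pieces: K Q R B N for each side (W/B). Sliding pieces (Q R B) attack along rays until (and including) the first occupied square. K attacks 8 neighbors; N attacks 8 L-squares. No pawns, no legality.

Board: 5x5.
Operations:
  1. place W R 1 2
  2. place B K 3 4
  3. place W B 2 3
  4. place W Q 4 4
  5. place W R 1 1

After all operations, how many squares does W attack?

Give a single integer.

Op 1: place WR@(1,2)
Op 2: place BK@(3,4)
Op 3: place WB@(2,3)
Op 4: place WQ@(4,4)
Op 5: place WR@(1,1)
Per-piece attacks for W:
  WR@(1,1): attacks (1,2) (1,0) (2,1) (3,1) (4,1) (0,1) [ray(0,1) blocked at (1,2)]
  WR@(1,2): attacks (1,3) (1,4) (1,1) (2,2) (3,2) (4,2) (0,2) [ray(0,-1) blocked at (1,1)]
  WB@(2,3): attacks (3,4) (3,2) (4,1) (1,4) (1,2) [ray(1,1) blocked at (3,4); ray(-1,-1) blocked at (1,2)]
  WQ@(4,4): attacks (4,3) (4,2) (4,1) (4,0) (3,4) (3,3) (2,2) (1,1) [ray(-1,0) blocked at (3,4); ray(-1,-1) blocked at (1,1)]
Union (17 distinct): (0,1) (0,2) (1,0) (1,1) (1,2) (1,3) (1,4) (2,1) (2,2) (3,1) (3,2) (3,3) (3,4) (4,0) (4,1) (4,2) (4,3)

Answer: 17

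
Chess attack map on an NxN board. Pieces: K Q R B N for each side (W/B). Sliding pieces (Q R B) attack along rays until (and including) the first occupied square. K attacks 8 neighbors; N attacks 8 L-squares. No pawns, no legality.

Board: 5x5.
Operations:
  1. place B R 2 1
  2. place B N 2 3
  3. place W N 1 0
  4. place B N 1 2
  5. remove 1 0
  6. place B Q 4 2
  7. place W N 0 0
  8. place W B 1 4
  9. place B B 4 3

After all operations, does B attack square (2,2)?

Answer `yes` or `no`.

Op 1: place BR@(2,1)
Op 2: place BN@(2,3)
Op 3: place WN@(1,0)
Op 4: place BN@(1,2)
Op 5: remove (1,0)
Op 6: place BQ@(4,2)
Op 7: place WN@(0,0)
Op 8: place WB@(1,4)
Op 9: place BB@(4,3)
Per-piece attacks for B:
  BN@(1,2): attacks (2,4) (3,3) (0,4) (2,0) (3,1) (0,0)
  BR@(2,1): attacks (2,2) (2,3) (2,0) (3,1) (4,1) (1,1) (0,1) [ray(0,1) blocked at (2,3)]
  BN@(2,3): attacks (4,4) (0,4) (3,1) (4,2) (1,1) (0,2)
  BQ@(4,2): attacks (4,3) (4,1) (4,0) (3,2) (2,2) (1,2) (3,3) (2,4) (3,1) (2,0) [ray(0,1) blocked at (4,3); ray(-1,0) blocked at (1,2)]
  BB@(4,3): attacks (3,4) (3,2) (2,1) [ray(-1,-1) blocked at (2,1)]
B attacks (2,2): yes

Answer: yes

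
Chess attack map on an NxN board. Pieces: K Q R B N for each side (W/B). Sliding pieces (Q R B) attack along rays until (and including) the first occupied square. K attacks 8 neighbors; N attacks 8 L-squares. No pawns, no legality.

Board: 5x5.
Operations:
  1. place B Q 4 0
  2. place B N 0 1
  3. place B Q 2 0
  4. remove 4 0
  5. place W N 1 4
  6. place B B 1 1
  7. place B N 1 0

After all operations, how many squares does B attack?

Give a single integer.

Op 1: place BQ@(4,0)
Op 2: place BN@(0,1)
Op 3: place BQ@(2,0)
Op 4: remove (4,0)
Op 5: place WN@(1,4)
Op 6: place BB@(1,1)
Op 7: place BN@(1,0)
Per-piece attacks for B:
  BN@(0,1): attacks (1,3) (2,2) (2,0)
  BN@(1,0): attacks (2,2) (3,1) (0,2)
  BB@(1,1): attacks (2,2) (3,3) (4,4) (2,0) (0,2) (0,0) [ray(1,-1) blocked at (2,0)]
  BQ@(2,0): attacks (2,1) (2,2) (2,3) (2,4) (3,0) (4,0) (1,0) (3,1) (4,2) (1,1) [ray(-1,0) blocked at (1,0); ray(-1,1) blocked at (1,1)]
Union (16 distinct): (0,0) (0,2) (1,0) (1,1) (1,3) (2,0) (2,1) (2,2) (2,3) (2,4) (3,0) (3,1) (3,3) (4,0) (4,2) (4,4)

Answer: 16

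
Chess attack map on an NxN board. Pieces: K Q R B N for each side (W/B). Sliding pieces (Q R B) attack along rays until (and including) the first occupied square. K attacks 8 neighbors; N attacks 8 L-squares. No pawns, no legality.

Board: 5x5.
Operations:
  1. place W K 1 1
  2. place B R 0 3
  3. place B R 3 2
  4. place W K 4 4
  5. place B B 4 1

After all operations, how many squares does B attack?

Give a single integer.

Answer: 15

Derivation:
Op 1: place WK@(1,1)
Op 2: place BR@(0,3)
Op 3: place BR@(3,2)
Op 4: place WK@(4,4)
Op 5: place BB@(4,1)
Per-piece attacks for B:
  BR@(0,3): attacks (0,4) (0,2) (0,1) (0,0) (1,3) (2,3) (3,3) (4,3)
  BR@(3,2): attacks (3,3) (3,4) (3,1) (3,0) (4,2) (2,2) (1,2) (0,2)
  BB@(4,1): attacks (3,2) (3,0) [ray(-1,1) blocked at (3,2)]
Union (15 distinct): (0,0) (0,1) (0,2) (0,4) (1,2) (1,3) (2,2) (2,3) (3,0) (3,1) (3,2) (3,3) (3,4) (4,2) (4,3)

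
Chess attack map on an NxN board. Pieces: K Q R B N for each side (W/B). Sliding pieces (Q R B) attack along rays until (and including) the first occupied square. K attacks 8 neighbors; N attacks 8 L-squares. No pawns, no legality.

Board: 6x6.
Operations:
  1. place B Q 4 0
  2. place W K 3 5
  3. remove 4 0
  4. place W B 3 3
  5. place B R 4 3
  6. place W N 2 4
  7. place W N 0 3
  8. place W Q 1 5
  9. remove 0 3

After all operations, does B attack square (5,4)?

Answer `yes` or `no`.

Answer: no

Derivation:
Op 1: place BQ@(4,0)
Op 2: place WK@(3,5)
Op 3: remove (4,0)
Op 4: place WB@(3,3)
Op 5: place BR@(4,3)
Op 6: place WN@(2,4)
Op 7: place WN@(0,3)
Op 8: place WQ@(1,5)
Op 9: remove (0,3)
Per-piece attacks for B:
  BR@(4,3): attacks (4,4) (4,5) (4,2) (4,1) (4,0) (5,3) (3,3) [ray(-1,0) blocked at (3,3)]
B attacks (5,4): no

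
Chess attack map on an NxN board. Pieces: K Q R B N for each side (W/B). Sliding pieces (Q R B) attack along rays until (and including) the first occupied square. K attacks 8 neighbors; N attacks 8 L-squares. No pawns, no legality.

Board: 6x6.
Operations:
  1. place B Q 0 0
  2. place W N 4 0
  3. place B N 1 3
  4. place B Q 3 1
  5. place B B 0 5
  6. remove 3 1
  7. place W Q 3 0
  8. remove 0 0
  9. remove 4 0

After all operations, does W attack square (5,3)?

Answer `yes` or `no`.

Op 1: place BQ@(0,0)
Op 2: place WN@(4,0)
Op 3: place BN@(1,3)
Op 4: place BQ@(3,1)
Op 5: place BB@(0,5)
Op 6: remove (3,1)
Op 7: place WQ@(3,0)
Op 8: remove (0,0)
Op 9: remove (4,0)
Per-piece attacks for W:
  WQ@(3,0): attacks (3,1) (3,2) (3,3) (3,4) (3,5) (4,0) (5,0) (2,0) (1,0) (0,0) (4,1) (5,2) (2,1) (1,2) (0,3)
W attacks (5,3): no

Answer: no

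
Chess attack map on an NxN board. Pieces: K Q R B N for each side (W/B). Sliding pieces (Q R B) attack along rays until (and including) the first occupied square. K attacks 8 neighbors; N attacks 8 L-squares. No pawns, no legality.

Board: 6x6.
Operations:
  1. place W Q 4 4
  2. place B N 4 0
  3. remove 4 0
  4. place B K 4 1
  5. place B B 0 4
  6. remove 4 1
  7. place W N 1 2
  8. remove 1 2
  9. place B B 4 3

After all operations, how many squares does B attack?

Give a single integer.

Answer: 12

Derivation:
Op 1: place WQ@(4,4)
Op 2: place BN@(4,0)
Op 3: remove (4,0)
Op 4: place BK@(4,1)
Op 5: place BB@(0,4)
Op 6: remove (4,1)
Op 7: place WN@(1,2)
Op 8: remove (1,2)
Op 9: place BB@(4,3)
Per-piece attacks for B:
  BB@(0,4): attacks (1,5) (1,3) (2,2) (3,1) (4,0)
  BB@(4,3): attacks (5,4) (5,2) (3,4) (2,5) (3,2) (2,1) (1,0)
Union (12 distinct): (1,0) (1,3) (1,5) (2,1) (2,2) (2,5) (3,1) (3,2) (3,4) (4,0) (5,2) (5,4)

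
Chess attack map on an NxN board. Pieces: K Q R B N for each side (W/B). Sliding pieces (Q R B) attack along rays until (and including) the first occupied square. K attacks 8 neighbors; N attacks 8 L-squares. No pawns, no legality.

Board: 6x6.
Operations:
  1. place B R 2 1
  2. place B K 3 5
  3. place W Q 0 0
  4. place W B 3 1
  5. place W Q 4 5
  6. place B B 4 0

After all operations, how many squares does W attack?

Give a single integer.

Answer: 24

Derivation:
Op 1: place BR@(2,1)
Op 2: place BK@(3,5)
Op 3: place WQ@(0,0)
Op 4: place WB@(3,1)
Op 5: place WQ@(4,5)
Op 6: place BB@(4,0)
Per-piece attacks for W:
  WQ@(0,0): attacks (0,1) (0,2) (0,3) (0,4) (0,5) (1,0) (2,0) (3,0) (4,0) (1,1) (2,2) (3,3) (4,4) (5,5) [ray(1,0) blocked at (4,0)]
  WB@(3,1): attacks (4,2) (5,3) (4,0) (2,2) (1,3) (0,4) (2,0) [ray(1,-1) blocked at (4,0)]
  WQ@(4,5): attacks (4,4) (4,3) (4,2) (4,1) (4,0) (5,5) (3,5) (5,4) (3,4) (2,3) (1,2) (0,1) [ray(0,-1) blocked at (4,0); ray(-1,0) blocked at (3,5)]
Union (24 distinct): (0,1) (0,2) (0,3) (0,4) (0,5) (1,0) (1,1) (1,2) (1,3) (2,0) (2,2) (2,3) (3,0) (3,3) (3,4) (3,5) (4,0) (4,1) (4,2) (4,3) (4,4) (5,3) (5,4) (5,5)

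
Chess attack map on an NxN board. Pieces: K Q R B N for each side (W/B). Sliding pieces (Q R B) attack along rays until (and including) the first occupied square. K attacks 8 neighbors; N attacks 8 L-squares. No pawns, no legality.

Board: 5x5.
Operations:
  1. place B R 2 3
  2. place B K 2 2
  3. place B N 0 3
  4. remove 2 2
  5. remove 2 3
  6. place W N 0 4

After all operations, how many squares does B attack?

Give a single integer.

Answer: 3

Derivation:
Op 1: place BR@(2,3)
Op 2: place BK@(2,2)
Op 3: place BN@(0,3)
Op 4: remove (2,2)
Op 5: remove (2,3)
Op 6: place WN@(0,4)
Per-piece attacks for B:
  BN@(0,3): attacks (2,4) (1,1) (2,2)
Union (3 distinct): (1,1) (2,2) (2,4)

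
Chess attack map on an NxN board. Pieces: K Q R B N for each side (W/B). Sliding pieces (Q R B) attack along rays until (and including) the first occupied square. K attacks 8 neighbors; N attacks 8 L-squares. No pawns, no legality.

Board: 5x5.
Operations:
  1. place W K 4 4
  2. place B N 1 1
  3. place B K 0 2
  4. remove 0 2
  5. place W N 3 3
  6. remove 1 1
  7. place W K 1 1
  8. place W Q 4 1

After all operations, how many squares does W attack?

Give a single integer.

Op 1: place WK@(4,4)
Op 2: place BN@(1,1)
Op 3: place BK@(0,2)
Op 4: remove (0,2)
Op 5: place WN@(3,3)
Op 6: remove (1,1)
Op 7: place WK@(1,1)
Op 8: place WQ@(4,1)
Per-piece attacks for W:
  WK@(1,1): attacks (1,2) (1,0) (2,1) (0,1) (2,2) (2,0) (0,2) (0,0)
  WN@(3,3): attacks (1,4) (4,1) (2,1) (1,2)
  WQ@(4,1): attacks (4,2) (4,3) (4,4) (4,0) (3,1) (2,1) (1,1) (3,2) (2,3) (1,4) (3,0) [ray(0,1) blocked at (4,4); ray(-1,0) blocked at (1,1)]
  WK@(4,4): attacks (4,3) (3,4) (3,3)
Union (21 distinct): (0,0) (0,1) (0,2) (1,0) (1,1) (1,2) (1,4) (2,0) (2,1) (2,2) (2,3) (3,0) (3,1) (3,2) (3,3) (3,4) (4,0) (4,1) (4,2) (4,3) (4,4)

Answer: 21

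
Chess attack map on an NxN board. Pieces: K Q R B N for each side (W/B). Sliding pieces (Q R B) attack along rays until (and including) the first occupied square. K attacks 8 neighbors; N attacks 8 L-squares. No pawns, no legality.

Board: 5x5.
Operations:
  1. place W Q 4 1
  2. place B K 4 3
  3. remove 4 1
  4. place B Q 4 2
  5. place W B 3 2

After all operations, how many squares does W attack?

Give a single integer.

Op 1: place WQ@(4,1)
Op 2: place BK@(4,3)
Op 3: remove (4,1)
Op 4: place BQ@(4,2)
Op 5: place WB@(3,2)
Per-piece attacks for W:
  WB@(3,2): attacks (4,3) (4,1) (2,3) (1,4) (2,1) (1,0) [ray(1,1) blocked at (4,3)]
Union (6 distinct): (1,0) (1,4) (2,1) (2,3) (4,1) (4,3)

Answer: 6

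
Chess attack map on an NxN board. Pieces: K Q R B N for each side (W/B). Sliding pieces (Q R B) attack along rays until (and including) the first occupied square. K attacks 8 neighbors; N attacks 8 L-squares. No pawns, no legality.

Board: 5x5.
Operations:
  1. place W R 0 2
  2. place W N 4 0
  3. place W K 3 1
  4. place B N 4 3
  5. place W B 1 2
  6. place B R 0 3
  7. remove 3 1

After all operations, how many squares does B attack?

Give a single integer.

Op 1: place WR@(0,2)
Op 2: place WN@(4,0)
Op 3: place WK@(3,1)
Op 4: place BN@(4,3)
Op 5: place WB@(1,2)
Op 6: place BR@(0,3)
Op 7: remove (3,1)
Per-piece attacks for B:
  BR@(0,3): attacks (0,4) (0,2) (1,3) (2,3) (3,3) (4,3) [ray(0,-1) blocked at (0,2); ray(1,0) blocked at (4,3)]
  BN@(4,3): attacks (2,4) (3,1) (2,2)
Union (9 distinct): (0,2) (0,4) (1,3) (2,2) (2,3) (2,4) (3,1) (3,3) (4,3)

Answer: 9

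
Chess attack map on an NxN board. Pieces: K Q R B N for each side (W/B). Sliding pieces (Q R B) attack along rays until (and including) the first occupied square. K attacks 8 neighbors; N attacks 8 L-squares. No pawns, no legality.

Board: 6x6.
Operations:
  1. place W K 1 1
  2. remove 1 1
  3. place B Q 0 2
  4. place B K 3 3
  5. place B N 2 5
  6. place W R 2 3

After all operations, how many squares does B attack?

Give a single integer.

Op 1: place WK@(1,1)
Op 2: remove (1,1)
Op 3: place BQ@(0,2)
Op 4: place BK@(3,3)
Op 5: place BN@(2,5)
Op 6: place WR@(2,3)
Per-piece attacks for B:
  BQ@(0,2): attacks (0,3) (0,4) (0,5) (0,1) (0,0) (1,2) (2,2) (3,2) (4,2) (5,2) (1,3) (2,4) (3,5) (1,1) (2,0)
  BN@(2,5): attacks (3,3) (4,4) (1,3) (0,4)
  BK@(3,3): attacks (3,4) (3,2) (4,3) (2,3) (4,4) (4,2) (2,4) (2,2)
Union (20 distinct): (0,0) (0,1) (0,3) (0,4) (0,5) (1,1) (1,2) (1,3) (2,0) (2,2) (2,3) (2,4) (3,2) (3,3) (3,4) (3,5) (4,2) (4,3) (4,4) (5,2)

Answer: 20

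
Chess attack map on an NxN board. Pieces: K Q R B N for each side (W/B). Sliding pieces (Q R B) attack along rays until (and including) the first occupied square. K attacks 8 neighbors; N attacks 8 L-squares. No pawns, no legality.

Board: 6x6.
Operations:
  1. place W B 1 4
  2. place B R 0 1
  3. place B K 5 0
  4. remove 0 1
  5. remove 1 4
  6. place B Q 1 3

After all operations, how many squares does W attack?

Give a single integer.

Answer: 0

Derivation:
Op 1: place WB@(1,4)
Op 2: place BR@(0,1)
Op 3: place BK@(5,0)
Op 4: remove (0,1)
Op 5: remove (1,4)
Op 6: place BQ@(1,3)
Per-piece attacks for W:
Union (0 distinct): (none)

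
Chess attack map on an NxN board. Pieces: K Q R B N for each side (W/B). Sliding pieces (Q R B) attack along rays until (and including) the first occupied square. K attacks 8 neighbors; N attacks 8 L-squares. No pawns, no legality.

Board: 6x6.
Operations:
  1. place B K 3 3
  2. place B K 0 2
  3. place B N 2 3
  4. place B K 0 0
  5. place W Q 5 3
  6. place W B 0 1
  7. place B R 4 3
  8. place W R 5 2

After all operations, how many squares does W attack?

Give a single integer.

Answer: 18

Derivation:
Op 1: place BK@(3,3)
Op 2: place BK@(0,2)
Op 3: place BN@(2,3)
Op 4: place BK@(0,0)
Op 5: place WQ@(5,3)
Op 6: place WB@(0,1)
Op 7: place BR@(4,3)
Op 8: place WR@(5,2)
Per-piece attacks for W:
  WB@(0,1): attacks (1,2) (2,3) (1,0) [ray(1,1) blocked at (2,3)]
  WR@(5,2): attacks (5,3) (5,1) (5,0) (4,2) (3,2) (2,2) (1,2) (0,2) [ray(0,1) blocked at (5,3); ray(-1,0) blocked at (0,2)]
  WQ@(5,3): attacks (5,4) (5,5) (5,2) (4,3) (4,4) (3,5) (4,2) (3,1) (2,0) [ray(0,-1) blocked at (5,2); ray(-1,0) blocked at (4,3)]
Union (18 distinct): (0,2) (1,0) (1,2) (2,0) (2,2) (2,3) (3,1) (3,2) (3,5) (4,2) (4,3) (4,4) (5,0) (5,1) (5,2) (5,3) (5,4) (5,5)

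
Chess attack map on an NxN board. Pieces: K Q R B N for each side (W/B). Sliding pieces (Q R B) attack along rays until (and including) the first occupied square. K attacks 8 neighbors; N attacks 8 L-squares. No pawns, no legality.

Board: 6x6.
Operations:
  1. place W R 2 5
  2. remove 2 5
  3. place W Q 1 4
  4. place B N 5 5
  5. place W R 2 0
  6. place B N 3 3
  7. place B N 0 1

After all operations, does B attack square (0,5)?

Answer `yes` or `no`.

Answer: no

Derivation:
Op 1: place WR@(2,5)
Op 2: remove (2,5)
Op 3: place WQ@(1,4)
Op 4: place BN@(5,5)
Op 5: place WR@(2,0)
Op 6: place BN@(3,3)
Op 7: place BN@(0,1)
Per-piece attacks for B:
  BN@(0,1): attacks (1,3) (2,2) (2,0)
  BN@(3,3): attacks (4,5) (5,4) (2,5) (1,4) (4,1) (5,2) (2,1) (1,2)
  BN@(5,5): attacks (4,3) (3,4)
B attacks (0,5): no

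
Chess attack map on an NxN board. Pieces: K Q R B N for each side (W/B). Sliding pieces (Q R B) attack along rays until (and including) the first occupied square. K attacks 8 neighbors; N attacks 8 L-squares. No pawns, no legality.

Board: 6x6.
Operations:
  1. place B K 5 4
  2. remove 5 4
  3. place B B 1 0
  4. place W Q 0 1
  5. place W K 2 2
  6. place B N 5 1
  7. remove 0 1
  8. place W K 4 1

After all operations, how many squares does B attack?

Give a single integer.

Answer: 6

Derivation:
Op 1: place BK@(5,4)
Op 2: remove (5,4)
Op 3: place BB@(1,0)
Op 4: place WQ@(0,1)
Op 5: place WK@(2,2)
Op 6: place BN@(5,1)
Op 7: remove (0,1)
Op 8: place WK@(4,1)
Per-piece attacks for B:
  BB@(1,0): attacks (2,1) (3,2) (4,3) (5,4) (0,1)
  BN@(5,1): attacks (4,3) (3,2) (3,0)
Union (6 distinct): (0,1) (2,1) (3,0) (3,2) (4,3) (5,4)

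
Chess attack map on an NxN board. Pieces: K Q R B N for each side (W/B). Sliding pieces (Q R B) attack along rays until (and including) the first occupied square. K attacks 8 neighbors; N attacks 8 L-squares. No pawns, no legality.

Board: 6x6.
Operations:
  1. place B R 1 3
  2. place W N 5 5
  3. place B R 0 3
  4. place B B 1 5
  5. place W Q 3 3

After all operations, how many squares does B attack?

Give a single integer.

Answer: 15

Derivation:
Op 1: place BR@(1,3)
Op 2: place WN@(5,5)
Op 3: place BR@(0,3)
Op 4: place BB@(1,5)
Op 5: place WQ@(3,3)
Per-piece attacks for B:
  BR@(0,3): attacks (0,4) (0,5) (0,2) (0,1) (0,0) (1,3) [ray(1,0) blocked at (1,3)]
  BR@(1,3): attacks (1,4) (1,5) (1,2) (1,1) (1,0) (2,3) (3,3) (0,3) [ray(0,1) blocked at (1,5); ray(1,0) blocked at (3,3); ray(-1,0) blocked at (0,3)]
  BB@(1,5): attacks (2,4) (3,3) (0,4) [ray(1,-1) blocked at (3,3)]
Union (15 distinct): (0,0) (0,1) (0,2) (0,3) (0,4) (0,5) (1,0) (1,1) (1,2) (1,3) (1,4) (1,5) (2,3) (2,4) (3,3)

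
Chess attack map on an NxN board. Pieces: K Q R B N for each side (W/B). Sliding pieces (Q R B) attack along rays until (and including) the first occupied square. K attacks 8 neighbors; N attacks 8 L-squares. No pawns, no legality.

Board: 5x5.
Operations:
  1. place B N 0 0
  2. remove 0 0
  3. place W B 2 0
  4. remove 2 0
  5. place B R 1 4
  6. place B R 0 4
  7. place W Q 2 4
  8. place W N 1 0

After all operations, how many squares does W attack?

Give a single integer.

Answer: 12

Derivation:
Op 1: place BN@(0,0)
Op 2: remove (0,0)
Op 3: place WB@(2,0)
Op 4: remove (2,0)
Op 5: place BR@(1,4)
Op 6: place BR@(0,4)
Op 7: place WQ@(2,4)
Op 8: place WN@(1,0)
Per-piece attacks for W:
  WN@(1,0): attacks (2,2) (3,1) (0,2)
  WQ@(2,4): attacks (2,3) (2,2) (2,1) (2,0) (3,4) (4,4) (1,4) (3,3) (4,2) (1,3) (0,2) [ray(-1,0) blocked at (1,4)]
Union (12 distinct): (0,2) (1,3) (1,4) (2,0) (2,1) (2,2) (2,3) (3,1) (3,3) (3,4) (4,2) (4,4)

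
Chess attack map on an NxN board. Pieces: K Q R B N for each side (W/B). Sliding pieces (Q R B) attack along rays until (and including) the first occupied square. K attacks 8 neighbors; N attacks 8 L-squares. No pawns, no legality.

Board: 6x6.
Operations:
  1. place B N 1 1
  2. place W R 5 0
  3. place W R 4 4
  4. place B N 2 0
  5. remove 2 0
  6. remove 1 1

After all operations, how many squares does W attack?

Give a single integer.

Answer: 18

Derivation:
Op 1: place BN@(1,1)
Op 2: place WR@(5,0)
Op 3: place WR@(4,4)
Op 4: place BN@(2,0)
Op 5: remove (2,0)
Op 6: remove (1,1)
Per-piece attacks for W:
  WR@(4,4): attacks (4,5) (4,3) (4,2) (4,1) (4,0) (5,4) (3,4) (2,4) (1,4) (0,4)
  WR@(5,0): attacks (5,1) (5,2) (5,3) (5,4) (5,5) (4,0) (3,0) (2,0) (1,0) (0,0)
Union (18 distinct): (0,0) (0,4) (1,0) (1,4) (2,0) (2,4) (3,0) (3,4) (4,0) (4,1) (4,2) (4,3) (4,5) (5,1) (5,2) (5,3) (5,4) (5,5)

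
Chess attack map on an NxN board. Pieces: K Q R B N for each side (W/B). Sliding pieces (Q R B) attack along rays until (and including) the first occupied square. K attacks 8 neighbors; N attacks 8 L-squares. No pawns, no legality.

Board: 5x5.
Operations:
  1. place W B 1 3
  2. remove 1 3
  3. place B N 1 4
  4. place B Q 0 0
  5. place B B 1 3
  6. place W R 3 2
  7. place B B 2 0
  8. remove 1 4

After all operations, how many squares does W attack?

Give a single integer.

Answer: 8

Derivation:
Op 1: place WB@(1,3)
Op 2: remove (1,3)
Op 3: place BN@(1,4)
Op 4: place BQ@(0,0)
Op 5: place BB@(1,3)
Op 6: place WR@(3,2)
Op 7: place BB@(2,0)
Op 8: remove (1,4)
Per-piece attacks for W:
  WR@(3,2): attacks (3,3) (3,4) (3,1) (3,0) (4,2) (2,2) (1,2) (0,2)
Union (8 distinct): (0,2) (1,2) (2,2) (3,0) (3,1) (3,3) (3,4) (4,2)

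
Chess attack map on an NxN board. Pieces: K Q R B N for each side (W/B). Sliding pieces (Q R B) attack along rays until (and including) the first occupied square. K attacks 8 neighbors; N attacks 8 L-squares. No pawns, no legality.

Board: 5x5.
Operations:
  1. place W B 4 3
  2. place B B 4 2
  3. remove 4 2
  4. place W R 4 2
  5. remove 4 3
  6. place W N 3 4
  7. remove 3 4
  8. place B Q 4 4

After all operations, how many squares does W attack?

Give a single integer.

Answer: 8

Derivation:
Op 1: place WB@(4,3)
Op 2: place BB@(4,2)
Op 3: remove (4,2)
Op 4: place WR@(4,2)
Op 5: remove (4,3)
Op 6: place WN@(3,4)
Op 7: remove (3,4)
Op 8: place BQ@(4,4)
Per-piece attacks for W:
  WR@(4,2): attacks (4,3) (4,4) (4,1) (4,0) (3,2) (2,2) (1,2) (0,2) [ray(0,1) blocked at (4,4)]
Union (8 distinct): (0,2) (1,2) (2,2) (3,2) (4,0) (4,1) (4,3) (4,4)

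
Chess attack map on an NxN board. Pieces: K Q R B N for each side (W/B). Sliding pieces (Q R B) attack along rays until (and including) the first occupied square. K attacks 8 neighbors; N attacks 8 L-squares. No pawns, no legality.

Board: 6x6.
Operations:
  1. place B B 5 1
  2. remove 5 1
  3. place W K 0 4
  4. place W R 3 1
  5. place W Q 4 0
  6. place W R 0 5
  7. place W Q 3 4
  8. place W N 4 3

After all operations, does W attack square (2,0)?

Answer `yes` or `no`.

Op 1: place BB@(5,1)
Op 2: remove (5,1)
Op 3: place WK@(0,4)
Op 4: place WR@(3,1)
Op 5: place WQ@(4,0)
Op 6: place WR@(0,5)
Op 7: place WQ@(3,4)
Op 8: place WN@(4,3)
Per-piece attacks for W:
  WK@(0,4): attacks (0,5) (0,3) (1,4) (1,5) (1,3)
  WR@(0,5): attacks (0,4) (1,5) (2,5) (3,5) (4,5) (5,5) [ray(0,-1) blocked at (0,4)]
  WR@(3,1): attacks (3,2) (3,3) (3,4) (3,0) (4,1) (5,1) (2,1) (1,1) (0,1) [ray(0,1) blocked at (3,4)]
  WQ@(3,4): attacks (3,5) (3,3) (3,2) (3,1) (4,4) (5,4) (2,4) (1,4) (0,4) (4,5) (4,3) (2,5) (2,3) (1,2) (0,1) [ray(0,-1) blocked at (3,1); ray(-1,0) blocked at (0,4); ray(1,-1) blocked at (4,3)]
  WQ@(4,0): attacks (4,1) (4,2) (4,3) (5,0) (3,0) (2,0) (1,0) (0,0) (5,1) (3,1) [ray(0,1) blocked at (4,3); ray(-1,1) blocked at (3,1)]
  WN@(4,3): attacks (5,5) (3,5) (2,4) (5,1) (3,1) (2,2)
W attacks (2,0): yes

Answer: yes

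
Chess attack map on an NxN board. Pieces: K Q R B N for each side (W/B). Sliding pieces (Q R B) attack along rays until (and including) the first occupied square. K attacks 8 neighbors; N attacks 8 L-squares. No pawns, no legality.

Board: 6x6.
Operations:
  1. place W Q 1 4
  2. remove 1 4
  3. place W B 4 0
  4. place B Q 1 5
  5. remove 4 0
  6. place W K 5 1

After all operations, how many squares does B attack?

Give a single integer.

Answer: 15

Derivation:
Op 1: place WQ@(1,4)
Op 2: remove (1,4)
Op 3: place WB@(4,0)
Op 4: place BQ@(1,5)
Op 5: remove (4,0)
Op 6: place WK@(5,1)
Per-piece attacks for B:
  BQ@(1,5): attacks (1,4) (1,3) (1,2) (1,1) (1,0) (2,5) (3,5) (4,5) (5,5) (0,5) (2,4) (3,3) (4,2) (5,1) (0,4) [ray(1,-1) blocked at (5,1)]
Union (15 distinct): (0,4) (0,5) (1,0) (1,1) (1,2) (1,3) (1,4) (2,4) (2,5) (3,3) (3,5) (4,2) (4,5) (5,1) (5,5)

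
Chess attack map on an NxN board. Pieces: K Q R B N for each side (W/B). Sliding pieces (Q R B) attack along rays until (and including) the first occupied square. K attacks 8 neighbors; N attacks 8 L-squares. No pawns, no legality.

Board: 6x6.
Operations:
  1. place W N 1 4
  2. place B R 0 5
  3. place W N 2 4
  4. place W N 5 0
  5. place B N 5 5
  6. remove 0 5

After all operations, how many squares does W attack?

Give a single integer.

Answer: 12

Derivation:
Op 1: place WN@(1,4)
Op 2: place BR@(0,5)
Op 3: place WN@(2,4)
Op 4: place WN@(5,0)
Op 5: place BN@(5,5)
Op 6: remove (0,5)
Per-piece attacks for W:
  WN@(1,4): attacks (3,5) (2,2) (3,3) (0,2)
  WN@(2,4): attacks (4,5) (0,5) (3,2) (4,3) (1,2) (0,3)
  WN@(5,0): attacks (4,2) (3,1)
Union (12 distinct): (0,2) (0,3) (0,5) (1,2) (2,2) (3,1) (3,2) (3,3) (3,5) (4,2) (4,3) (4,5)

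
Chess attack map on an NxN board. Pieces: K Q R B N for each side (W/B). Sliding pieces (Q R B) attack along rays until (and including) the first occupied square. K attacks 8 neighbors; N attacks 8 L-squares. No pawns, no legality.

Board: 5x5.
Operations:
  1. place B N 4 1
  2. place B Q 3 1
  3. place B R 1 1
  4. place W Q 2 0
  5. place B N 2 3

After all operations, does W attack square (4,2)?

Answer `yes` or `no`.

Answer: no

Derivation:
Op 1: place BN@(4,1)
Op 2: place BQ@(3,1)
Op 3: place BR@(1,1)
Op 4: place WQ@(2,0)
Op 5: place BN@(2,3)
Per-piece attacks for W:
  WQ@(2,0): attacks (2,1) (2,2) (2,3) (3,0) (4,0) (1,0) (0,0) (3,1) (1,1) [ray(0,1) blocked at (2,3); ray(1,1) blocked at (3,1); ray(-1,1) blocked at (1,1)]
W attacks (4,2): no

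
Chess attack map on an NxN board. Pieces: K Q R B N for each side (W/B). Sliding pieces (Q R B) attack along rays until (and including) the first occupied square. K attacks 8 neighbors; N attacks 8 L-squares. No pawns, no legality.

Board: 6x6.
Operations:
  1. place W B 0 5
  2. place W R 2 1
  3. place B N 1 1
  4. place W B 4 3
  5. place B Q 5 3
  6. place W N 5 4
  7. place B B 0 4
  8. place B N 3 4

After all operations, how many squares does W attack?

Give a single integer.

Answer: 19

Derivation:
Op 1: place WB@(0,5)
Op 2: place WR@(2,1)
Op 3: place BN@(1,1)
Op 4: place WB@(4,3)
Op 5: place BQ@(5,3)
Op 6: place WN@(5,4)
Op 7: place BB@(0,4)
Op 8: place BN@(3,4)
Per-piece attacks for W:
  WB@(0,5): attacks (1,4) (2,3) (3,2) (4,1) (5,0)
  WR@(2,1): attacks (2,2) (2,3) (2,4) (2,5) (2,0) (3,1) (4,1) (5,1) (1,1) [ray(-1,0) blocked at (1,1)]
  WB@(4,3): attacks (5,4) (5,2) (3,4) (3,2) (2,1) [ray(1,1) blocked at (5,4); ray(-1,1) blocked at (3,4); ray(-1,-1) blocked at (2,1)]
  WN@(5,4): attacks (3,5) (4,2) (3,3)
Union (19 distinct): (1,1) (1,4) (2,0) (2,1) (2,2) (2,3) (2,4) (2,5) (3,1) (3,2) (3,3) (3,4) (3,5) (4,1) (4,2) (5,0) (5,1) (5,2) (5,4)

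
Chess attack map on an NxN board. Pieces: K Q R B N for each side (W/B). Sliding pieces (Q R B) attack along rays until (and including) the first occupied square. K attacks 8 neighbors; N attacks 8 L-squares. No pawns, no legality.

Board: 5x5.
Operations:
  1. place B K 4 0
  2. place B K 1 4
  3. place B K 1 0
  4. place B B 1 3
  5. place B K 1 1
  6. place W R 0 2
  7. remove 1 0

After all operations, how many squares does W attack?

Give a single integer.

Answer: 8

Derivation:
Op 1: place BK@(4,0)
Op 2: place BK@(1,4)
Op 3: place BK@(1,0)
Op 4: place BB@(1,3)
Op 5: place BK@(1,1)
Op 6: place WR@(0,2)
Op 7: remove (1,0)
Per-piece attacks for W:
  WR@(0,2): attacks (0,3) (0,4) (0,1) (0,0) (1,2) (2,2) (3,2) (4,2)
Union (8 distinct): (0,0) (0,1) (0,3) (0,4) (1,2) (2,2) (3,2) (4,2)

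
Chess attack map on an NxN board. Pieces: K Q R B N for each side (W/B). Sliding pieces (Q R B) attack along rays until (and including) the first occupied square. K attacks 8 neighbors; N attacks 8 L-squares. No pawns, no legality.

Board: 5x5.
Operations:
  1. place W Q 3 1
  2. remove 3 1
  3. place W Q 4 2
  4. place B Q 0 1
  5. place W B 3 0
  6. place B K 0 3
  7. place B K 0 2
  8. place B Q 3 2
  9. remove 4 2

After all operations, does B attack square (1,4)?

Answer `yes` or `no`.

Op 1: place WQ@(3,1)
Op 2: remove (3,1)
Op 3: place WQ@(4,2)
Op 4: place BQ@(0,1)
Op 5: place WB@(3,0)
Op 6: place BK@(0,3)
Op 7: place BK@(0,2)
Op 8: place BQ@(3,2)
Op 9: remove (4,2)
Per-piece attacks for B:
  BQ@(0,1): attacks (0,2) (0,0) (1,1) (2,1) (3,1) (4,1) (1,2) (2,3) (3,4) (1,0) [ray(0,1) blocked at (0,2)]
  BK@(0,2): attacks (0,3) (0,1) (1,2) (1,3) (1,1)
  BK@(0,3): attacks (0,4) (0,2) (1,3) (1,4) (1,2)
  BQ@(3,2): attacks (3,3) (3,4) (3,1) (3,0) (4,2) (2,2) (1,2) (0,2) (4,3) (4,1) (2,3) (1,4) (2,1) (1,0) [ray(0,-1) blocked at (3,0); ray(-1,0) blocked at (0,2)]
B attacks (1,4): yes

Answer: yes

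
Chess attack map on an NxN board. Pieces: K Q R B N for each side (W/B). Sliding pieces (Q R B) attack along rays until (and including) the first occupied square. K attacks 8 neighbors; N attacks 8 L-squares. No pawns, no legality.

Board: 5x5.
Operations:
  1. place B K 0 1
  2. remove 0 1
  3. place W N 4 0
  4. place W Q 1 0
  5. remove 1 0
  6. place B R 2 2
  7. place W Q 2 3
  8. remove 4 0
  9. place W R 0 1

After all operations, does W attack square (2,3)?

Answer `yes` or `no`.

Op 1: place BK@(0,1)
Op 2: remove (0,1)
Op 3: place WN@(4,0)
Op 4: place WQ@(1,0)
Op 5: remove (1,0)
Op 6: place BR@(2,2)
Op 7: place WQ@(2,3)
Op 8: remove (4,0)
Op 9: place WR@(0,1)
Per-piece attacks for W:
  WR@(0,1): attacks (0,2) (0,3) (0,4) (0,0) (1,1) (2,1) (3,1) (4,1)
  WQ@(2,3): attacks (2,4) (2,2) (3,3) (4,3) (1,3) (0,3) (3,4) (3,2) (4,1) (1,4) (1,2) (0,1) [ray(0,-1) blocked at (2,2); ray(-1,-1) blocked at (0,1)]
W attacks (2,3): no

Answer: no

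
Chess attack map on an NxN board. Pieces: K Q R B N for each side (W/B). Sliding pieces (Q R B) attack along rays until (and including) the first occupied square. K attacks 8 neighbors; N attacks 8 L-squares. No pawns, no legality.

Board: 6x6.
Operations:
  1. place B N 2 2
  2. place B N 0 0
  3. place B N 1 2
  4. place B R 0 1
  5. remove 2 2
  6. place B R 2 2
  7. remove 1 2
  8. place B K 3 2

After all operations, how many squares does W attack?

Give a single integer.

Op 1: place BN@(2,2)
Op 2: place BN@(0,0)
Op 3: place BN@(1,2)
Op 4: place BR@(0,1)
Op 5: remove (2,2)
Op 6: place BR@(2,2)
Op 7: remove (1,2)
Op 8: place BK@(3,2)
Per-piece attacks for W:
Union (0 distinct): (none)

Answer: 0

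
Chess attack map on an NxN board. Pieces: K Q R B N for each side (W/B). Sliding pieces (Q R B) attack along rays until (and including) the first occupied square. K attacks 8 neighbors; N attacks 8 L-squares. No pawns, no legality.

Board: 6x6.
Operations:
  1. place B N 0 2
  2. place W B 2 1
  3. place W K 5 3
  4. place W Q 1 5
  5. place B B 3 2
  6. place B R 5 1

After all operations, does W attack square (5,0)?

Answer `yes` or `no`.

Answer: no

Derivation:
Op 1: place BN@(0,2)
Op 2: place WB@(2,1)
Op 3: place WK@(5,3)
Op 4: place WQ@(1,5)
Op 5: place BB@(3,2)
Op 6: place BR@(5,1)
Per-piece attacks for W:
  WQ@(1,5): attacks (1,4) (1,3) (1,2) (1,1) (1,0) (2,5) (3,5) (4,5) (5,5) (0,5) (2,4) (3,3) (4,2) (5,1) (0,4) [ray(1,-1) blocked at (5,1)]
  WB@(2,1): attacks (3,2) (3,0) (1,2) (0,3) (1,0) [ray(1,1) blocked at (3,2)]
  WK@(5,3): attacks (5,4) (5,2) (4,3) (4,4) (4,2)
W attacks (5,0): no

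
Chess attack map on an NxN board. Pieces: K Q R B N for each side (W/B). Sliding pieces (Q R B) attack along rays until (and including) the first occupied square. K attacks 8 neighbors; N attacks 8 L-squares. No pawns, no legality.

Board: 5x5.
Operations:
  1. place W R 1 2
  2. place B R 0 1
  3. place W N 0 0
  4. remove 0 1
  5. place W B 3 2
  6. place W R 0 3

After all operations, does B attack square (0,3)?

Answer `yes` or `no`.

Answer: no

Derivation:
Op 1: place WR@(1,2)
Op 2: place BR@(0,1)
Op 3: place WN@(0,0)
Op 4: remove (0,1)
Op 5: place WB@(3,2)
Op 6: place WR@(0,3)
Per-piece attacks for B:
B attacks (0,3): no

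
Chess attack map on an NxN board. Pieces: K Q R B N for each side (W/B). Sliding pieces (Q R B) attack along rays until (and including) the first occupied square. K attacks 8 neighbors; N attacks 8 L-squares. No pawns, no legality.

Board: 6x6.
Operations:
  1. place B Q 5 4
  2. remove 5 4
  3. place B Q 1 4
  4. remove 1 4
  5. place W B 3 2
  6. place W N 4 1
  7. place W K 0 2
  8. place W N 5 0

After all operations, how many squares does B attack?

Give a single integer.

Answer: 0

Derivation:
Op 1: place BQ@(5,4)
Op 2: remove (5,4)
Op 3: place BQ@(1,4)
Op 4: remove (1,4)
Op 5: place WB@(3,2)
Op 6: place WN@(4,1)
Op 7: place WK@(0,2)
Op 8: place WN@(5,0)
Per-piece attacks for B:
Union (0 distinct): (none)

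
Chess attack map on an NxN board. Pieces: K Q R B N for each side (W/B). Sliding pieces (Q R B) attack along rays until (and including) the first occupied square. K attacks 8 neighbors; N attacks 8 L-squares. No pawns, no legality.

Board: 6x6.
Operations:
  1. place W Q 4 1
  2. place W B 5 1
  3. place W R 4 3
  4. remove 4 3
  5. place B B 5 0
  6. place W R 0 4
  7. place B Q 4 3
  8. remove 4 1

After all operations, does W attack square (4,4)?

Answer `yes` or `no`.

Op 1: place WQ@(4,1)
Op 2: place WB@(5,1)
Op 3: place WR@(4,3)
Op 4: remove (4,3)
Op 5: place BB@(5,0)
Op 6: place WR@(0,4)
Op 7: place BQ@(4,3)
Op 8: remove (4,1)
Per-piece attacks for W:
  WR@(0,4): attacks (0,5) (0,3) (0,2) (0,1) (0,0) (1,4) (2,4) (3,4) (4,4) (5,4)
  WB@(5,1): attacks (4,2) (3,3) (2,4) (1,5) (4,0)
W attacks (4,4): yes

Answer: yes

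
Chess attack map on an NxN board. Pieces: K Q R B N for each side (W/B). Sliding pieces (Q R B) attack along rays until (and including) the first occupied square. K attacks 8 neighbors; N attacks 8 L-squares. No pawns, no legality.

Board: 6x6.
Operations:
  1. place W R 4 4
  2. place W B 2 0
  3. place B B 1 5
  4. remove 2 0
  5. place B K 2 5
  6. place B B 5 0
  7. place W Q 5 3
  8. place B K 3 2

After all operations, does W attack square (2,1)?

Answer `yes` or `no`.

Answer: no

Derivation:
Op 1: place WR@(4,4)
Op 2: place WB@(2,0)
Op 3: place BB@(1,5)
Op 4: remove (2,0)
Op 5: place BK@(2,5)
Op 6: place BB@(5,0)
Op 7: place WQ@(5,3)
Op 8: place BK@(3,2)
Per-piece attacks for W:
  WR@(4,4): attacks (4,5) (4,3) (4,2) (4,1) (4,0) (5,4) (3,4) (2,4) (1,4) (0,4)
  WQ@(5,3): attacks (5,4) (5,5) (5,2) (5,1) (5,0) (4,3) (3,3) (2,3) (1,3) (0,3) (4,4) (4,2) (3,1) (2,0) [ray(0,-1) blocked at (5,0); ray(-1,1) blocked at (4,4)]
W attacks (2,1): no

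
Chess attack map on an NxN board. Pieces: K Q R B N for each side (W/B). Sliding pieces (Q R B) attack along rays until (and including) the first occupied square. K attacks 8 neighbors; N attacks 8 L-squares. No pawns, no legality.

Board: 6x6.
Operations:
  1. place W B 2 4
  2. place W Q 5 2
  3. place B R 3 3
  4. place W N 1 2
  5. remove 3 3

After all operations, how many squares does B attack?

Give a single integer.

Answer: 0

Derivation:
Op 1: place WB@(2,4)
Op 2: place WQ@(5,2)
Op 3: place BR@(3,3)
Op 4: place WN@(1,2)
Op 5: remove (3,3)
Per-piece attacks for B:
Union (0 distinct): (none)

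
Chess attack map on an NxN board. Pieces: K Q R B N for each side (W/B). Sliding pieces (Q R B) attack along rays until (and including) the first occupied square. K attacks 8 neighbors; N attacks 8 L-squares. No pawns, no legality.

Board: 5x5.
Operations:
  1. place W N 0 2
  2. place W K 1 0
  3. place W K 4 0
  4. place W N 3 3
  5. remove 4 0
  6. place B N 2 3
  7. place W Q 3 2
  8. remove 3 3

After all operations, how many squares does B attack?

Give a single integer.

Answer: 6

Derivation:
Op 1: place WN@(0,2)
Op 2: place WK@(1,0)
Op 3: place WK@(4,0)
Op 4: place WN@(3,3)
Op 5: remove (4,0)
Op 6: place BN@(2,3)
Op 7: place WQ@(3,2)
Op 8: remove (3,3)
Per-piece attacks for B:
  BN@(2,3): attacks (4,4) (0,4) (3,1) (4,2) (1,1) (0,2)
Union (6 distinct): (0,2) (0,4) (1,1) (3,1) (4,2) (4,4)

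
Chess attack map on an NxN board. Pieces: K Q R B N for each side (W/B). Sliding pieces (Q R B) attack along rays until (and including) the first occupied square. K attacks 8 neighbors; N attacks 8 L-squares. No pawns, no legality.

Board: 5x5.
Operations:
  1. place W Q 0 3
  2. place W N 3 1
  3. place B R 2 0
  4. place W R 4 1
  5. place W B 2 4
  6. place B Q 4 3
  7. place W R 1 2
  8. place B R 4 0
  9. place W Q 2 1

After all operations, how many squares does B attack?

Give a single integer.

Answer: 15

Derivation:
Op 1: place WQ@(0,3)
Op 2: place WN@(3,1)
Op 3: place BR@(2,0)
Op 4: place WR@(4,1)
Op 5: place WB@(2,4)
Op 6: place BQ@(4,3)
Op 7: place WR@(1,2)
Op 8: place BR@(4,0)
Op 9: place WQ@(2,1)
Per-piece attacks for B:
  BR@(2,0): attacks (2,1) (3,0) (4,0) (1,0) (0,0) [ray(0,1) blocked at (2,1); ray(1,0) blocked at (4,0)]
  BR@(4,0): attacks (4,1) (3,0) (2,0) [ray(0,1) blocked at (4,1); ray(-1,0) blocked at (2,0)]
  BQ@(4,3): attacks (4,4) (4,2) (4,1) (3,3) (2,3) (1,3) (0,3) (3,4) (3,2) (2,1) [ray(0,-1) blocked at (4,1); ray(-1,0) blocked at (0,3); ray(-1,-1) blocked at (2,1)]
Union (15 distinct): (0,0) (0,3) (1,0) (1,3) (2,0) (2,1) (2,3) (3,0) (3,2) (3,3) (3,4) (4,0) (4,1) (4,2) (4,4)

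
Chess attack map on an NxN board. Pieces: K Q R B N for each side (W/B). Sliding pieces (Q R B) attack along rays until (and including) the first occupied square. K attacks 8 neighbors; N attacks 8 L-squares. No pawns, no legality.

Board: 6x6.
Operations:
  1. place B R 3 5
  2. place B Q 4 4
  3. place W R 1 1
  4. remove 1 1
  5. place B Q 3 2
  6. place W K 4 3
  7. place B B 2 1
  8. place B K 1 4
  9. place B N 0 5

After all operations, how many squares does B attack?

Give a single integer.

Op 1: place BR@(3,5)
Op 2: place BQ@(4,4)
Op 3: place WR@(1,1)
Op 4: remove (1,1)
Op 5: place BQ@(3,2)
Op 6: place WK@(4,3)
Op 7: place BB@(2,1)
Op 8: place BK@(1,4)
Op 9: place BN@(0,5)
Per-piece attacks for B:
  BN@(0,5): attacks (1,3) (2,4)
  BK@(1,4): attacks (1,5) (1,3) (2,4) (0,4) (2,5) (2,3) (0,5) (0,3)
  BB@(2,1): attacks (3,2) (3,0) (1,2) (0,3) (1,0) [ray(1,1) blocked at (3,2)]
  BQ@(3,2): attacks (3,3) (3,4) (3,5) (3,1) (3,0) (4,2) (5,2) (2,2) (1,2) (0,2) (4,3) (4,1) (5,0) (2,3) (1,4) (2,1) [ray(0,1) blocked at (3,5); ray(1,1) blocked at (4,3); ray(-1,1) blocked at (1,4); ray(-1,-1) blocked at (2,1)]
  BR@(3,5): attacks (3,4) (3,3) (3,2) (4,5) (5,5) (2,5) (1,5) (0,5) [ray(0,-1) blocked at (3,2); ray(-1,0) blocked at (0,5)]
  BQ@(4,4): attacks (4,5) (4,3) (5,4) (3,4) (2,4) (1,4) (5,5) (5,3) (3,5) (3,3) (2,2) (1,1) (0,0) [ray(0,-1) blocked at (4,3); ray(-1,0) blocked at (1,4); ray(-1,1) blocked at (3,5)]
Union (31 distinct): (0,0) (0,2) (0,3) (0,4) (0,5) (1,0) (1,1) (1,2) (1,3) (1,4) (1,5) (2,1) (2,2) (2,3) (2,4) (2,5) (3,0) (3,1) (3,2) (3,3) (3,4) (3,5) (4,1) (4,2) (4,3) (4,5) (5,0) (5,2) (5,3) (5,4) (5,5)

Answer: 31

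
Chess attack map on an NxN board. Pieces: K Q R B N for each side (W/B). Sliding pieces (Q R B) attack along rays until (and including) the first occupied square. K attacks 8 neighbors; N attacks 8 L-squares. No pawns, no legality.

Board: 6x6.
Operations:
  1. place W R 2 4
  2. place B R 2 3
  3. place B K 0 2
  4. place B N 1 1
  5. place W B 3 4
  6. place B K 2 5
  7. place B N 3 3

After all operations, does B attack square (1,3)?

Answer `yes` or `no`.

Answer: yes

Derivation:
Op 1: place WR@(2,4)
Op 2: place BR@(2,3)
Op 3: place BK@(0,2)
Op 4: place BN@(1,1)
Op 5: place WB@(3,4)
Op 6: place BK@(2,5)
Op 7: place BN@(3,3)
Per-piece attacks for B:
  BK@(0,2): attacks (0,3) (0,1) (1,2) (1,3) (1,1)
  BN@(1,1): attacks (2,3) (3,2) (0,3) (3,0)
  BR@(2,3): attacks (2,4) (2,2) (2,1) (2,0) (3,3) (1,3) (0,3) [ray(0,1) blocked at (2,4); ray(1,0) blocked at (3,3)]
  BK@(2,5): attacks (2,4) (3,5) (1,5) (3,4) (1,4)
  BN@(3,3): attacks (4,5) (5,4) (2,5) (1,4) (4,1) (5,2) (2,1) (1,2)
B attacks (1,3): yes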